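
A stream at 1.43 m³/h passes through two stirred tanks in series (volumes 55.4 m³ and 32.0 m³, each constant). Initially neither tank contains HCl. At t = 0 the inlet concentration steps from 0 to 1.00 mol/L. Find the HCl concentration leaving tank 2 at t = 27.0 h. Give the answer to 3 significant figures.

Species balance on tank i: dCᵢ/dt = (Cᵢ₋₁ − Cᵢ)/τᵢ with τᵢ = Vᵢ/Q.
τ₁ = 55.4/1.43 = 38.741 h; τ₂ = 32.0/1.43 = 22.378 h.
Solving the cascade with C₁(0)=C₂(0)=0 gives C₂(t) = C_in[1 − (τ₁ e^(−t/τ₁) − τ₂ e^(−t/τ₂))/(τ₁ − τ₂)].
At t = 27.0: e^(−t/τ₁) = 0.49811, e^(−t/τ₂) = 0.29922.
C₂ = 1.00·[1 − (38.741·0.49811 − 22.378·0.29922)/(16.364)] = 1.00·0.22991 = 0.22991 mol/L.

0.230 mol/L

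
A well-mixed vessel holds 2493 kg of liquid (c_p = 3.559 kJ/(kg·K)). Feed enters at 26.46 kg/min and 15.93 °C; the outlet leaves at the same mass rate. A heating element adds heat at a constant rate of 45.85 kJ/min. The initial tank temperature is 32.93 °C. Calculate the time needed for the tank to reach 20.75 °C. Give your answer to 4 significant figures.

126.1 min

First-law balance (no shaft work): M c_p dT/dt = ṁ c_p (T_in − T) + 45.85.
τ = M/ṁ = 94.2177 min; T_ss = T_in + Q̇/(ṁ c_p) = 16.4169 °C.
T(t) = T_ss + (T₀ − T_ss) e^(−t/τ). Set T = 20.75:
e^(−t/τ) = (20.75 − 16.4169)/(32.93 − 16.4169) = 0.262405
t = −94.2177 · ln(0.262405) = 126.051 min.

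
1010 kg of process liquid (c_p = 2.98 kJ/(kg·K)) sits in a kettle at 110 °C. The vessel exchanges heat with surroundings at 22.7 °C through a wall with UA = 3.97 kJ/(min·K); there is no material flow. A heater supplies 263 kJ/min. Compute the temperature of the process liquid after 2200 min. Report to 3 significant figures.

90.1 °C

Unsteady energy balance on the tank contents: M c_p dT/dt = −UA(T − T_amb) + Q̇.
dT/dt = (T_ss − T)/τ with T_ss = T_amb + Q̇/UA = 22.7 + 263/3.97 = 88.947 °C, τ = M c_p/UA = 1010·2.98/3.97 = 758.14 min.
Solution: T(t) = T_ss + (T₀ − T_ss) e^(−t/τ).
T(2200) = 88.947 + (21.053)·0.054921 = 90.103 °C.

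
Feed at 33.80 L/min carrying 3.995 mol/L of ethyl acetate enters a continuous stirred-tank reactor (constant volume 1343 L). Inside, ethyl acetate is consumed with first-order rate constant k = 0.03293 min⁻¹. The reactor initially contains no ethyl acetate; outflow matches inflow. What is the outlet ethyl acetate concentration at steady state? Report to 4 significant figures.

1.731 mol/L

V dC/dt = Q(C_in − C) − k V C.
Steady state (dC/dt = 0): C_ss = Q C_in/(Q + kV) = C_in/(1 + kV/Q).
C_ss = 33.80·3.995/(33.80 + 0.03293·1343) = 135.031/78.0250 = 1.73061 mol/L.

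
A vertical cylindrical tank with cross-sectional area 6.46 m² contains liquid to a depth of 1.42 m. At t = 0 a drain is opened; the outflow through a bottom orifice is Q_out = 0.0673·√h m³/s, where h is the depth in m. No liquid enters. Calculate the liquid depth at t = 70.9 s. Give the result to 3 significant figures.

0.676 m

Accumulation of liquid (constant cross-section A): A dh/dt = −0.0673 √h.
Separate and integrate: 2(√h − √h₀) = −(0.0673/A) t.
√h = √1.42 − 0.0673·70.9/(2·6.46) = 1.1916 − 0.36932 = 0.82232.
h = 0.82232² = 0.67621 m.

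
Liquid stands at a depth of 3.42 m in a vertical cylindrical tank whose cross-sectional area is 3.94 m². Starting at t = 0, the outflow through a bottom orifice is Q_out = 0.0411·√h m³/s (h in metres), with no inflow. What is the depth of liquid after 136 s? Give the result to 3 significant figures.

1.30 m

Volume balance on the tank: A dh/dt = −0.0411 √h.
Separate and integrate: 2(√h − √h₀) = −(0.0411/A) t.
√h = √3.42 − 0.0411·136/(2·3.94) = 1.8493 − 0.70934 = 1.1400.
h = 1.1400² = 1.2996 m.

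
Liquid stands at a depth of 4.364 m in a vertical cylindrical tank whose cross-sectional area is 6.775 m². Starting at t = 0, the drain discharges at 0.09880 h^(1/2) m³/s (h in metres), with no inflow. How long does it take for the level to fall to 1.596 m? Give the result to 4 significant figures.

With no inflow, A dh/dt = −0.09880 √h.
∫ h^(−1/2) dh = −(0.09880/A) ∫ dt, giving 2√h = 2√h₀ − (0.09880/A) t.
t = 2A(√h₀ − √h)/0.09880 = 2·6.775·(√4.364 − √1.596)/0.09880
  = 13.5500 × (2.08902 − 1.26333) / 0.09880 = 113.240 s.

113.2 s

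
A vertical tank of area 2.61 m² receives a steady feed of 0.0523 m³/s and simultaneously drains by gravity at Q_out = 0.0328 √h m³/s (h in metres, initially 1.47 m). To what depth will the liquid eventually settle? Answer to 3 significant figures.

A dh/dt = Q_in − 0.0328 √h. Steady state requires inflow = outflow:
Q_in = 0.0328 √h_ss ⇒ √h_ss = 0.0523/0.0328 = 1.5945.
h_ss = 1.5945² = 2.5425 m. (Since h₀ = 1.47 m < h_ss, the level will rise toward this value.)

2.54 m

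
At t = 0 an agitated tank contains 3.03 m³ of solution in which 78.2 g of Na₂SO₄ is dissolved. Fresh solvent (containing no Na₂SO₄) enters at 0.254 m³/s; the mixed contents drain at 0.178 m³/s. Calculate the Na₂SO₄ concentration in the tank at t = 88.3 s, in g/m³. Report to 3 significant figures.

0.521 g/m³

Let m(t) be the amount of Na₂SO₄. Volume: V(t) = V₀ + (Q_in − Q_out) t = 3.03 + 0.076000 t; V(88.3) = 9.7408 m³.
No Na₂SO₄ enters, so dm/dt = −Q_out · (m/V).
Separate: dm/m = −Q_out dt/V(t) ⇒ ln(m/m₀) = −(Q_out/(Q_in−Q_out)) ln(V/V₀).
m = m₀ (V₀/V)^(Q_out/(Q_in−Q_out)) = 78.2 × (3.03/9.7408)^(2.3421) = 5.0746 g.
C = m/V = 5.0746/9.7408 = 0.52097 g/m³.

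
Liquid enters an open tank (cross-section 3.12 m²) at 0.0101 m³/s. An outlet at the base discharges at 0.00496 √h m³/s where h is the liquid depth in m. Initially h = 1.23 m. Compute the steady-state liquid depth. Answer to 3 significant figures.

Level balance: A dh/dt = 0.0101 − 0.00496 √h. Setting dh/dt = 0:
Q_in = 0.00496 √h_ss ⇒ √h_ss = 0.0101/0.00496 = 2.0363.
h_ss = 2.0363² = 4.1465 m. (Since h₀ = 1.23 m < h_ss, the level will rise toward this value.)

4.15 m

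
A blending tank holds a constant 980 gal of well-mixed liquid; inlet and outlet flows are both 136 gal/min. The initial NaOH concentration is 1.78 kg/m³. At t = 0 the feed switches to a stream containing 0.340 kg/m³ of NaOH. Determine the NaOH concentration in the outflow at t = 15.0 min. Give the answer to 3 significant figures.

Unsteady species balance (constant V, well mixed): V dC/dt = Q(C_in − C).
So dC/dt = (C_in − C)/τ with τ = V/Q = 980/136 = 7.2059 min.
Integrating: C(t) = C_in + (C₀ − C_in) e^(−t/τ).
C(15.0) = 0.340 + (1.78 − 0.340)·e^(−15.0/7.2059) = 0.340 + (1.4400)·0.12473 = 0.51961 kg/m³.

0.520 kg/m³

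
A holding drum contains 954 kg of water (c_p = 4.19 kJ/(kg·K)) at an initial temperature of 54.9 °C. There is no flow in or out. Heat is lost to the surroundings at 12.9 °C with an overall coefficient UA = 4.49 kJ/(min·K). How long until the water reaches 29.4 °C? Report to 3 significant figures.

Lumped-capacitance energy balance: M c_p dT/dt = UA(T_amb − T).
τ = M c_p/UA = 890.26 min; T_ss = T_amb = 12.900 °C.
T(t) = T_ss + (T₀ − T_ss)e^(−t/τ); set T = 29.4:
t = −τ ln[(T − T_ss)/(T₀ − T_ss)] = −890.26 · ln(0.39286) = 831.78 min.

832 min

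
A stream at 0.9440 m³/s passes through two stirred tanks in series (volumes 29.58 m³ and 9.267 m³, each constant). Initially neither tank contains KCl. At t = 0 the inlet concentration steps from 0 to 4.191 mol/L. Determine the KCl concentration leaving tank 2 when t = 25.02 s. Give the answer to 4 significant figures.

Each tank obeys Vᵢ dCᵢ/dt = Q(Cᵢ₋₁ − Cᵢ), so τᵢ = Vᵢ/Q.
τ₁ = 29.58/0.9440 = 31.3347 s; τ₂ = 9.267/0.9440 = 9.81674 s.
Solving the cascade with C₁(0)=C₂(0)=0 gives C₂(t) = C_in[1 − (τ₁ e^(−t/τ₁) − τ₂ e^(−t/τ₂))/(τ₁ − τ₂)].
At t = 25.02: e^(−t/τ₁) = 0.450015, e^(−t/τ₂) = 0.0781826.
C₂ = 4.191·[1 − (31.3347·0.450015 − 9.81674·0.0781826)/(21.5180)] = 4.191·0.380351 = 1.59405 mol/L.

1.594 mol/L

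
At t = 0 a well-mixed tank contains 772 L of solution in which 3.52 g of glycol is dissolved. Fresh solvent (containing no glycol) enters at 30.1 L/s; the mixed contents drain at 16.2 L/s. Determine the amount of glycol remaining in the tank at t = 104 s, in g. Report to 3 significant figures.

Total volume: dV/dt = Q_in − Q_out = 13.900 L/s, so V(t) = 772 + 13.900 t and V(104) = 2217.6 L.
Solute balance: dm/dt = 0 − Q_out C = −Q_out m/V(t).
dm/m = −Q_out dt/(V₀ + 13.900 t); integrating gives ln(m/m₀) = −(Q_out/(Q_in−Q_out)) ln(V/V₀).
m = m₀ (V₀/V)^(Q_out/(Q_in−Q_out)) = 3.52 × (772/2217.6)^(1.1655) = 1.0291 g.

1.03 g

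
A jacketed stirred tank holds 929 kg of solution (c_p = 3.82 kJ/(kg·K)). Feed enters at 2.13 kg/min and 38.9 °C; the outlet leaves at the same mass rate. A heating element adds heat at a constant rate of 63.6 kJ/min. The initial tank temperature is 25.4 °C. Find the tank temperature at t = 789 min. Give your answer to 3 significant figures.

M c_p dT/dt = ṁ c_p (T_in − T) + Q̇.
Rearrange: dT/dt = (T_ss − T)/τ with τ = M/ṁ = 436.15 min and T_ss = T_in + Q̇/(ṁ c_p) = 46.717 °C.
T approaches T_ss exponentially: T(t) = T_ss + (T₀ − T_ss) e^(−t/τ).
T(789) = 46.717 + (-21.317)·e^(−789/436.15) = 46.717 + (-21.317)·0.16382 = 43.225 °C.

43.2 °C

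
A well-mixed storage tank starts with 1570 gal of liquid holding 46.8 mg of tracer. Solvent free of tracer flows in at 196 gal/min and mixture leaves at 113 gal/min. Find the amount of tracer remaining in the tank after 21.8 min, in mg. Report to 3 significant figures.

16.5 mg

Total volume: dV/dt = Q_in − Q_out = 83.000 gal/min, so V(t) = 1570 + 83.000 t and V(21.8) = 3379.4 gal.
Solute balance: dm/dt = 0 − Q_out C = −Q_out m/V(t).
Separate: dm/m = −Q_out dt/V(t) ⇒ ln(m/m₀) = −(Q_out/(Q_in−Q_out)) ln(V/V₀).
m = m₀ (V₀/V)^(Q_out/(Q_in−Q_out)) = 46.8 × (1570/3379.4)^(1.3614) = 16.480 mg.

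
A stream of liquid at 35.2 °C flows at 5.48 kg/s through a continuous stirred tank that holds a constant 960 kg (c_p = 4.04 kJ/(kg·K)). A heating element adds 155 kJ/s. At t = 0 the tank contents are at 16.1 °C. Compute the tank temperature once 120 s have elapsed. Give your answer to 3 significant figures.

29.0 °C

M c_p dT/dt = ṁ c_p (T_in − T) + Q̇.
τ = M/ṁ = 175.18 s; T_ss = T_in + Q̇/(ṁ c_p) = 35.2 + 155/(5.48·4.04) = 42.201 °C.
Solution: T(t) = T_ss + (T₀ − T_ss) e^(−t/τ).
T(120) = 42.201 + (-26.101)·e^(−120/175.18) = 42.201 + (-26.101)·0.50409 = 29.044 °C.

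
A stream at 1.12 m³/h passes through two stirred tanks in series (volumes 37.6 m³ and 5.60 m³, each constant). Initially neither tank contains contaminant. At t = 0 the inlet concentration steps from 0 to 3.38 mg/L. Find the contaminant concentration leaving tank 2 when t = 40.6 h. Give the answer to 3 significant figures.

2.20 mg/L

Species balance on tank i: dCᵢ/dt = (Cᵢ₋₁ − Cᵢ)/τᵢ with τᵢ = Vᵢ/Q.
τ₁ = 37.6/1.12 = 33.571 h; τ₂ = 5.60/1.12 = 5.0000 h.
Tank 1: C₁ = C_in(1 − e^(−t/τ₁)). Tank 2 (τ₁ ≠ τ₂): C₂ = C_in[1 − (τ₁ e^(−t/τ₁) − τ₂ e^(−t/τ₂))/(τ₁ − τ₂)].
At t = 40.6: e^(−t/τ₁) = 0.29839, e^(−t/τ₂) = 0.00029753.
C₂ = 3.38·[1 − (33.571·0.29839 − 5.0000·0.00029753)/(28.571)] = 3.38·0.64945 = 2.1951 mg/L.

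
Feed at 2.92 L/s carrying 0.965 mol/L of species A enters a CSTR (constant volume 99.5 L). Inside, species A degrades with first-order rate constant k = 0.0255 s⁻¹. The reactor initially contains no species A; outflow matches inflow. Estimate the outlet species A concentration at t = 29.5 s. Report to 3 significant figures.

0.414 mol/L

Species balance: V dC/dt = Q C_in − Q C − k V C.
dC/dt = (Q/V) C_in − (Q/V + k) C; effective rate a = Q/V + k = 0.029347 + 0.0255 = 0.054847 s⁻¹.
C_ss = Q C_in/(Q + kV) = 0.51634 mol/L; C(t) = C_ss + (C₀ − C_ss) e^(−a t).
C(29.5) = 0.51634 + (-0.51634)·e^(−0.054847·29.5) = 0.51634 + (-0.51634)·0.19830 = 0.41395 mol/L.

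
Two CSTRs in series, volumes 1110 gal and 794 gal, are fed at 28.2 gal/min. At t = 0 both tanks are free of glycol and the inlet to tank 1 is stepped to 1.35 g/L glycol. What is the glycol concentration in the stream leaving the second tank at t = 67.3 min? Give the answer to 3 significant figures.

Species balance on tank i: dCᵢ/dt = (Cᵢ₋₁ − Cᵢ)/τᵢ with τᵢ = Vᵢ/Q.
τ₁ = 1110/28.2 = 39.362 min; τ₂ = 794/28.2 = 28.156 min.
Solving the cascade with C₁(0)=C₂(0)=0 gives C₂(t) = C_in[1 − (τ₁ e^(−t/τ₁) − τ₂ e^(−t/τ₂))/(τ₁ − τ₂)].
At t = 67.3: e^(−t/τ₁) = 0.18090, e^(−t/τ₂) = 0.091607.
C₂ = 1.35·[1 − (39.362·0.18090 − 28.156·0.091607)/(11.206)] = 1.35·0.59472 = 0.80287 g/L.

0.803 g/L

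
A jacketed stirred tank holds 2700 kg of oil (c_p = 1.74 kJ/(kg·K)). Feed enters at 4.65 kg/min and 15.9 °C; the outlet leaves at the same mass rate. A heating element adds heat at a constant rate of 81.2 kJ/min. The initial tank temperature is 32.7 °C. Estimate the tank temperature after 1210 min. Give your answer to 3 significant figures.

Unsteady energy balance on the tank contents: M c_p dT/dt = ṁ c_p (T_in − T) + 81.2.
Rearrange: dT/dt = (T_ss − T)/τ with τ = M/ṁ = 580.65 min and T_ss = T_in + Q̇/(ṁ c_p) = 25.936 °C.
T approaches T_ss exponentially: T(t) = T_ss + (T₀ − T_ss) e^(−t/τ).
T(1210) = 25.936 + (6.7642)·e^(−1210/580.65) = 25.936 + (6.7642)·0.12445 = 26.778 °C.

26.8 °C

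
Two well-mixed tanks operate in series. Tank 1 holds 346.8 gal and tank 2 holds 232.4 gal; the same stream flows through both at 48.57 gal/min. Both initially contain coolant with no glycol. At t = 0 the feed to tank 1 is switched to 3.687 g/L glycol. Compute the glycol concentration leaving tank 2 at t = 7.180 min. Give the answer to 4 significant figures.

Species balance on tank i: dCᵢ/dt = (Cᵢ₋₁ − Cᵢ)/τᵢ with τᵢ = Vᵢ/Q.
τ₁ = 346.8/48.57 = 7.14021 min; τ₂ = 232.4/48.57 = 4.78485 min.
Solving the cascade with C₁(0)=C₂(0)=0 gives C₂(t) = C_in[1 − (τ₁ e^(−t/τ₁) − τ₂ e^(−t/τ₂))/(τ₁ − τ₂)].
At t = 7.180: e^(−t/τ₁) = 0.365835, e^(−t/τ₂) = 0.223003.
C₂ = 3.687·[1 − (7.14021·0.365835 − 4.78485·0.223003)/(2.35536)] = 3.687·0.344006 = 1.26835 g/L.

1.268 g/L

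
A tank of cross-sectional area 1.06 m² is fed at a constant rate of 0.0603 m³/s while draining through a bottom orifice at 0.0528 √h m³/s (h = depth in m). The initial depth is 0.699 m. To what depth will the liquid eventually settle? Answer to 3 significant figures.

1.30 m

Volume balance on the tank: A dh/dt = Q_in − 0.0528 √h. At steady state dh/dt = 0:
Q_in = 0.0528 √h_ss ⇒ √h_ss = 0.0603/0.0528 = 1.1420.
h_ss = 1.1420² = 1.3043 m. (Since h₀ = 0.699 m < h_ss, the level will rise toward this value.)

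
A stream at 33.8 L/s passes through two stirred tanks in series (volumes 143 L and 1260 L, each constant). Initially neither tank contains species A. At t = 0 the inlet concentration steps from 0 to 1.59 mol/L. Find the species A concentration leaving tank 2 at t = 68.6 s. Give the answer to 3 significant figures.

1.31 mol/L

Time constants: τᵢ = Vᵢ/Q for each well-mixed tank.
τ₁ = 143/33.8 = 4.2308 s; τ₂ = 1260/33.8 = 37.278 s.
Solving the cascade with C₁(0)=C₂(0)=0 gives C₂(t) = C_in[1 − (τ₁ e^(−t/τ₁) − τ₂ e^(−t/τ₂))/(τ₁ − τ₂)].
At t = 68.6: e^(−t/τ₁) = 9.0806e-08, e^(−t/τ₂) = 0.15878.
C₂ = 1.59·[1 − (4.2308·9.0806e-08 − 37.278·0.15878)/(-33.047)] = 1.59·0.82089 = 1.3052 mol/L.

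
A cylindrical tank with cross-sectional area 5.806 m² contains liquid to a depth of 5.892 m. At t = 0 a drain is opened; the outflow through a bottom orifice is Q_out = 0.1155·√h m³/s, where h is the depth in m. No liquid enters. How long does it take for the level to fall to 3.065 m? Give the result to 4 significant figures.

Mass balance (ρ constant): A dh/dt = −0.1155 √h.
∫ h^(−1/2) dh = −(0.1155/A) ∫ dt, giving 2√h = 2√h₀ − (0.1155/A) t.
t = 2A(√h₀ − √h)/0.1155 = 2·5.806·(√5.892 − √3.065)/0.1155
  = 11.6120 × (2.42734 − 1.75071) / 0.1155 = 68.0262 s.

68.03 s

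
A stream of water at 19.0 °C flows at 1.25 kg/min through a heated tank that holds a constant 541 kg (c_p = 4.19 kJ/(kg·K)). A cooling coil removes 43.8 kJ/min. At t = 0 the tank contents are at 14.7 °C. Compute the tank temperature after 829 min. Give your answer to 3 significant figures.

11.2 °C

M c_p dT/dt = ṁ c_p (T_in − T) − Q̇.
τ = M/ṁ = 432.80 min; T_ss = T_in − Q̇/(ṁ c_p) = 19.0 − 43.8/(1.25·4.19) = 10.637 °C.
T approaches T_ss exponentially: T(t) = T_ss + (T₀ − T_ss) e^(−t/τ).
T(829) = 10.637 + (4.0628)·e^(−829/432.80) = 10.637 + (4.0628)·0.14728 = 11.236 °C.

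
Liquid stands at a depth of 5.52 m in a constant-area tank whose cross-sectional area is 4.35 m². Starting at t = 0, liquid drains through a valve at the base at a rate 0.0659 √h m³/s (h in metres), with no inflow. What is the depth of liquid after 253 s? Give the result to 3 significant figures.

0.188 m

Unsteady balance on liquid volume: A dh/dt = −0.0659 √h.
∫ h^(−1/2) dh = −(0.0659/A) ∫ dt, giving 2√h = 2√h₀ − (0.0659/A) t.
√h = √5.52 − 0.0659·253/(2·4.35) = 2.3495 − 1.9164 = 0.43307.
h = 0.43307² = 0.18755 m.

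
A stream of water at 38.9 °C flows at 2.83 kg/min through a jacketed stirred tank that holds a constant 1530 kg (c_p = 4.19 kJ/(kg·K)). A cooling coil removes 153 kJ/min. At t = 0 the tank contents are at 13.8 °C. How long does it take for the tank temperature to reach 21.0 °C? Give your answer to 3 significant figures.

M c_p dT/dt = ṁ c_p (T_in − T) − Q̇.
τ = M/ṁ = 540.64 min; T_ss = T_in − Q̇/(ṁ c_p) = 25.997 °C.
T(t) = T_ss + (T₀ − T_ss) e^(−t/τ). Set T = 21.0:
e^(−t/τ) = (21.0 − 25.997)/(13.8 − 25.997) = 0.40969
t = −540.64 · ln(0.40969) = 482.44 min.

482 min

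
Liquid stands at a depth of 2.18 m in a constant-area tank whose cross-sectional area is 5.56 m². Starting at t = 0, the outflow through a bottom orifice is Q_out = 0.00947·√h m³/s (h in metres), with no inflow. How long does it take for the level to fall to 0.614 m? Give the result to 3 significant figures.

814 s

Unsteady balance on liquid volume: A dh/dt = −0.00947 √h.
∫ h^(−1/2) dh = −(0.00947/A) ∫ dt, giving 2√h = 2√h₀ − (0.00947/A) t.
t = 2A(√h₀ − √h)/0.00947 = 2·5.56·(√2.18 − √0.614)/0.00947
  = 11.120 × (1.4765 − 0.78358) / 0.00947 = 813.63 s.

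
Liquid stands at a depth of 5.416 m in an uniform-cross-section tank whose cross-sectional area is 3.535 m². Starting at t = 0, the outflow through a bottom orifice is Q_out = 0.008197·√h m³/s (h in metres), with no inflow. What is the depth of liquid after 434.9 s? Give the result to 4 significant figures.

With no inflow, A dh/dt = −0.008197 √h.
∫ h^(−1/2) dh = −(0.008197/A) ∫ dt, giving 2√h = 2√h₀ − (0.008197/A) t.
√h = √5.416 − 0.008197·434.9/(2·3.535) = 2.32723 − 0.504226 = 1.82300.
h = 1.82300² = 3.32335 m.

3.323 m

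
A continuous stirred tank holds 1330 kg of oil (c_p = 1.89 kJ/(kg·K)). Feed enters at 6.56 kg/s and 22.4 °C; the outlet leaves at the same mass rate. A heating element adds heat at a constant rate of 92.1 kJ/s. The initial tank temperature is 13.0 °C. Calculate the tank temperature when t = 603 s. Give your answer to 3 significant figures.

29.0 °C

Energy balance: M c_p dT/dt = ṁ c_p (T_in − T) + 92.1.
τ = M/ṁ = 202.74 s; T_ss = T_in + Q̇/(ṁ c_p) = 22.4 + 92.1/(6.56·1.89) = 29.828 °C.
Integrating: T(t) = T_ss + (T₀ − T_ss) e^(−t/τ).
T(603) = 29.828 + (-16.828)·e^(−603/202.74) = 29.828 + (-16.828)·0.051089 = 28.969 °C.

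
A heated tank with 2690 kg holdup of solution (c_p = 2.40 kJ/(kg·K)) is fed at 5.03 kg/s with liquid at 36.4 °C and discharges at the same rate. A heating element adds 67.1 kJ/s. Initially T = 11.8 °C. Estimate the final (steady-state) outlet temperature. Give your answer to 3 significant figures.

Heat balance on the well-mixed liquid: M c_p dT/dt = ṁ c_p (T_in − T) + 67.1.
At steady state dT/dt = 0 ⇒ T_ss = T_in + Q̇/(ṁ c_p) = 36.4 + 67.1/(5.03·2.40) = 41.958 °C.

42.0 °C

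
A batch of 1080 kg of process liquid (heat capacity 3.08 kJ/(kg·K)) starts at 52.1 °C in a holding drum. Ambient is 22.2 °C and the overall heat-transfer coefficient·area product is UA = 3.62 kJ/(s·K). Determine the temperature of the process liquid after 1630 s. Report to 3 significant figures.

27.3 °C

Lumped-capacitance energy balance: M c_p dT/dt = UA(T_amb − T).
dT/dt = (T_ss − T)/τ with T_ss = T_amb = 22.200 °C, τ = M c_p/UA = 1080·3.08/3.62 = 918.90 s.
Integrating: T(t) = T_ss + (T₀ − T_ss) e^(−t/τ).
T(1630) = 22.200 + (29.900)·0.16968 = 27.273 °C.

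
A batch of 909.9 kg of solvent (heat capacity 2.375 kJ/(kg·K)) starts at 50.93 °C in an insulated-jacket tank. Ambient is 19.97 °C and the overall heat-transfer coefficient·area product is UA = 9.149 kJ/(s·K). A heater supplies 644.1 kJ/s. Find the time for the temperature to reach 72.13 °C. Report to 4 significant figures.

M c_p dT/dt = −UA(T − T_amb) + Q̇.
τ = M c_p/UA = 236.202 s; T_ss = T_amb + Q̇/UA = 19.97 + 644.1/9.149 = 90.3711 °C.
T(t) = T_ss + (T₀ − T_ss)e^(−t/τ); set T = 72.13:
t = −τ ln[(T − T_ss)/(T₀ − T_ss)] = −236.202 · ln(0.462490) = 182.142 s.

182.1 s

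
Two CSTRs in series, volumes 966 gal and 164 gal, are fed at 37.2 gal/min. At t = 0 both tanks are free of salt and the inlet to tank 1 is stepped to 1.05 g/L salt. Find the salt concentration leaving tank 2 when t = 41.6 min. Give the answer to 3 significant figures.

0.795 g/L

Time constants: τᵢ = Vᵢ/Q for each well-mixed tank.
τ₁ = 966/37.2 = 25.968 min; τ₂ = 164/37.2 = 4.4086 min.
Solving the cascade with C₁(0)=C₂(0)=0 gives C₂(t) = C_in[1 − (τ₁ e^(−t/τ₁) − τ₂ e^(−t/τ₂))/(τ₁ − τ₂)].
At t = 41.6: e^(−t/τ₁) = 0.20150, e^(−t/τ₂) = 7.9791e-05.
C₂ = 1.05·[1 − (25.968·0.20150 − 4.4086·7.9791e-05)/(21.559)] = 1.05·0.75732 = 0.79518 g/L.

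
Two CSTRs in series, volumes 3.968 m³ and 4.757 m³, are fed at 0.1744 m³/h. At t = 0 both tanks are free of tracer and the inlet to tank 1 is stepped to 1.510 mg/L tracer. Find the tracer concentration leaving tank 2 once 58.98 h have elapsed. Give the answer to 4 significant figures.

Time constants: τᵢ = Vᵢ/Q for each well-mixed tank.
τ₁ = 3.968/0.1744 = 22.7523 h; τ₂ = 4.757/0.1744 = 27.2764 h.
Tank 1: C₁ = C_in(1 − e^(−t/τ₁)). Tank 2 (τ₁ ≠ τ₂): C₂ = C_in[1 − (τ₁ e^(−t/τ₁) − τ₂ e^(−t/τ₂))/(τ₁ − τ₂)].
At t = 58.98: e^(−t/τ₁) = 0.0748502, e^(−t/τ₂) = 0.115059.
C₂ = 1.510·[1 − (22.7523·0.0748502 − 27.2764·0.115059)/(-4.52408)] = 1.510·0.682725 = 1.03092 mg/L.

1.031 mg/L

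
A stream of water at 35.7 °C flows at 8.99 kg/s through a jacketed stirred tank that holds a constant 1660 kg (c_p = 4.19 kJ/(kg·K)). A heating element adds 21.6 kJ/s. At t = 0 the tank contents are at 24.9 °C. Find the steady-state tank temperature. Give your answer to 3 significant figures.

36.3 °C

M c_p dT/dt = ṁ c_p (T_in − T) + Q̇.
At steady state dT/dt = 0 ⇒ T_ss = T_in + Q̇/(ṁ c_p) = 35.7 + 21.6/(8.99·4.19) = 36.273 °C.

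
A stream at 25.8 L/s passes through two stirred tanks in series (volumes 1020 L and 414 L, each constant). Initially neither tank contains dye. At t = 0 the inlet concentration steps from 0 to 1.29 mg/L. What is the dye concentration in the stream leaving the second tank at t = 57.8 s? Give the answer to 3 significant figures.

Each tank obeys Vᵢ dCᵢ/dt = Q(Cᵢ₋₁ − Cᵢ), so τᵢ = Vᵢ/Q.
τ₁ = 1020/25.8 = 39.535 s; τ₂ = 414/25.8 = 16.047 s.
Solving the cascade with C₁(0)=C₂(0)=0 gives C₂(t) = C_in[1 − (τ₁ e^(−t/τ₁) − τ₂ e^(−t/τ₂))/(τ₁ − τ₂)].
At t = 57.8: e^(−t/τ₁) = 0.23177, e^(−t/τ₂) = 0.027268.
C₂ = 1.29·[1 − (39.535·0.23177 − 16.047·0.027268)/(23.488)] = 1.29·0.62852 = 0.81079 mg/L.

0.811 mg/L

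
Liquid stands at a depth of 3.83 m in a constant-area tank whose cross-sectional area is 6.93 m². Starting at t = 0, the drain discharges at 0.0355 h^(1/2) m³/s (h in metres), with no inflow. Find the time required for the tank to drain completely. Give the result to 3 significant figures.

764 s

Unsteady balance on liquid volume: A dh/dt = −0.0355 √h.
Separate and integrate: 2(√h − √h₀) = −(0.0355/A) t.
Set h = 0: 2√h₀ = (0.0355/A) t_empty ⇒ t_empty = 2A√h₀/0.0355.
t_empty = 2·6.93·√3.83/0.0355 = 13.860·1.9570/0.0355 = 764.07 s.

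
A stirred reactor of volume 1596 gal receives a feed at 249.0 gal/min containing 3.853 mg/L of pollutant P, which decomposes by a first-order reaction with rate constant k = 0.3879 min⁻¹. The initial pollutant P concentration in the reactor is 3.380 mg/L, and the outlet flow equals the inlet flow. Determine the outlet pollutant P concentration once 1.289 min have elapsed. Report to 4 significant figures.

2.234 mg/L

Accumulation = in − out − consumed: V dC/dt = Q C_in − Q C − k V C.
dC/dt = (Q/V) C_in − (Q/V + k) C; effective rate a = Q/V + k = 0.156015 + 0.3879 = 0.543915 min⁻¹.
C_ss = Q C_in/(Q + kV) = 1.10518 mg/L; C(t) = C_ss + (C₀ − C_ss) e^(−a t).
C(1.289) = 1.10518 + (2.27482)·e^(−0.543915·1.289) = 1.10518 + (2.27482)·0.496036 = 2.23357 mg/L.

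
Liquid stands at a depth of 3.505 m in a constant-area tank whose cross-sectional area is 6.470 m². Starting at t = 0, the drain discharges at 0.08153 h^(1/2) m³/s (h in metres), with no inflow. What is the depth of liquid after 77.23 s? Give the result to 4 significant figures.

1.920 m

Accumulation of liquid (constant cross-section A): A dh/dt = −0.08153 √h.
∫ h^(−1/2) dh = −(0.08153/A) ∫ dt, giving 2√h = 2√h₀ − (0.08153/A) t.
√h = √3.505 − 0.08153·77.23/(2·6.470) = 1.87216 − 0.486597 = 1.38557.
h = 1.38557² = 1.91980 m.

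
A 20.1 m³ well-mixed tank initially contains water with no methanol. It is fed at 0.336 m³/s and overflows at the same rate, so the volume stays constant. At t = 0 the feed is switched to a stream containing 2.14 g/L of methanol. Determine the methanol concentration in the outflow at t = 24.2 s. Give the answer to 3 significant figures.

Species balance on the tank: V dC/dt = Q(C_in − C).
Rewrite as dC/dt + C/τ = C_in/τ, τ = V/Q = 59.821 s.
Solution: C(t) = C_in + (C₀ − C_in) e^(−t/τ).
C(24.2) = 2.14 + (0 − 2.14)·e^(−24.2/59.821) = 2.14 + (-2.1400)·0.66729 = 0.71201 g/L.

0.712 g/L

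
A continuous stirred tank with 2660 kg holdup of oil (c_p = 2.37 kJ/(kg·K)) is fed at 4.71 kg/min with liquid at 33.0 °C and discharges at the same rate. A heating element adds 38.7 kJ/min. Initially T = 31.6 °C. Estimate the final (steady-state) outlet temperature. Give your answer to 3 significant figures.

36.5 °C

M c_p dT/dt = ṁ c_p (T_in − T) + Q̇.
At steady state dT/dt = 0 ⇒ T_ss = T_in + Q̇/(ṁ c_p) = 33.0 + 38.7/(4.71·2.37) = 36.467 °C.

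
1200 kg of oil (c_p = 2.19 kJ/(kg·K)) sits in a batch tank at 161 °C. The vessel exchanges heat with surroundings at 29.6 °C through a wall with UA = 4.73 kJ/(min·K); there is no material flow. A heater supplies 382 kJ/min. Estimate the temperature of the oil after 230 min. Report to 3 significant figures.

144 °C

Lumped-capacitance energy balance: M c_p dT/dt = UA(T_amb − T) + Q̇.
dT/dt = (T_ss − T)/τ with T_ss = T_amb + Q̇/UA = 29.6 + 382/4.73 = 110.36 °C, τ = M c_p/UA = 1200·2.19/4.73 = 555.60 min.
Solution: T(t) = T_ss + (T₀ − T_ss) e^(−t/τ).
T(230) = 110.36 + (50.639)·0.66102 = 143.83 °C.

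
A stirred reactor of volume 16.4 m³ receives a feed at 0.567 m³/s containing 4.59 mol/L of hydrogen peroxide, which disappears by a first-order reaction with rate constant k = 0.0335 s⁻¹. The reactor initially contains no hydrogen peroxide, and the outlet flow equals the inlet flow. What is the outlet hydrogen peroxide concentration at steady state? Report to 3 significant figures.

V dC/dt = Q(C_in − C) − k V C.
Steady state (dC/dt = 0): C_ss = Q C_in/(Q + kV) = C_in/(1 + kV/Q).
C_ss = 0.567·4.59/(0.567 + 0.0335·16.4) = 2.6025/1.1164 = 2.3312 mol/L.

2.33 mol/L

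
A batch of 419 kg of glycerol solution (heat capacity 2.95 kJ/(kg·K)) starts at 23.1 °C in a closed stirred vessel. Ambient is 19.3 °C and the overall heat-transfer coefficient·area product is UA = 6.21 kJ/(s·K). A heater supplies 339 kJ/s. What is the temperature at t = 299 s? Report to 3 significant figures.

62.6 °C

Unsteady energy balance on the tank contents: M c_p dT/dt = −UA(T − T_amb) + Q̇.
dT/dt = (T_ss − T)/τ with T_ss = T_amb + Q̇/UA = 19.3 + 339/6.21 = 73.889 °C, τ = M c_p/UA = 419·2.95/6.21 = 199.04 s.
T approaches T_ss exponentially: T(t) = T_ss + (T₀ − T_ss) e^(−t/τ).
T(299) = 73.889 + (-50.789)·0.22264 = 62.582 °C.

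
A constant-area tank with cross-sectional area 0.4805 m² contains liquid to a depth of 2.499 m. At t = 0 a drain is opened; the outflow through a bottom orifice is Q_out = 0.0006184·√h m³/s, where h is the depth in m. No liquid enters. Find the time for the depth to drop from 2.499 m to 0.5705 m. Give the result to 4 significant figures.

Accumulation of liquid (constant cross-section A): A dh/dt = −0.0006184 √h.
∫ h^(−1/2) dh = −(0.0006184/A) ∫ dt, giving 2√h = 2√h₀ − (0.0006184/A) t.
t = 2A(√h₀ − √h)/0.0006184 = 2·0.4805·(√2.499 − √0.5705)/0.0006184
  = 0.961000 × (1.58082 − 0.755315) / 0.0006184 = 1282.85 s.

1283 s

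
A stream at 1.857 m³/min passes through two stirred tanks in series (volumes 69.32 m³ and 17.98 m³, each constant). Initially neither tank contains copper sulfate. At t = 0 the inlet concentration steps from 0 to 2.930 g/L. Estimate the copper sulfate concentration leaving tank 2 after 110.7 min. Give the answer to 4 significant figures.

Time constants: τᵢ = Vᵢ/Q for each well-mixed tank.
τ₁ = 69.32/1.857 = 37.3290 min; τ₂ = 17.98/1.857 = 9.68228 min.
Tank 1: C₁ = C_in(1 − e^(−t/τ₁)). Tank 2 (τ₁ ≠ τ₂): C₂ = C_in[1 − (τ₁ e^(−t/τ₁) − τ₂ e^(−t/τ₂))/(τ₁ − τ₂)].
At t = 110.7: e^(−t/τ₁) = 0.0515336, e^(−t/τ₂) = 1.08293e-05.
C₂ = 2.930·[1 − (37.3290·0.0515336 − 9.68228·1.08293e-05)/(27.6467)] = 2.930·0.930422 = 2.72614 g/L.

2.726 g/L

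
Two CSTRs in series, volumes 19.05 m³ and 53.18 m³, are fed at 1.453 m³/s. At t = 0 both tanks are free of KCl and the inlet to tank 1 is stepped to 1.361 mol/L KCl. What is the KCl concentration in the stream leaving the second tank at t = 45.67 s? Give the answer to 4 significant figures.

0.7754 mol/L

Time constants: τᵢ = Vᵢ/Q for each well-mixed tank.
τ₁ = 19.05/1.453 = 13.1108 s; τ₂ = 53.18/1.453 = 36.6001 s.
Solving the cascade with C₁(0)=C₂(0)=0 gives C₂(t) = C_in[1 − (τ₁ e^(−t/τ₁) − τ₂ e^(−t/τ₂))/(τ₁ − τ₂)].
At t = 45.67: e^(−t/τ₁) = 0.0307033, e^(−t/τ₂) = 0.287133.
C₂ = 1.361·[1 − (13.1108·0.0307033 − 36.6001·0.287133)/(-23.4893)] = 1.361·0.569738 = 0.775414 mol/L.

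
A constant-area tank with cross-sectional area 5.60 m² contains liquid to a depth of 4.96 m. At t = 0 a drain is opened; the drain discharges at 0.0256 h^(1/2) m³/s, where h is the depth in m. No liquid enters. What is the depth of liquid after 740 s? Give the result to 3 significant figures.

Unsteady balance on liquid volume: A dh/dt = −0.0256 √h.
∫ h^(−1/2) dh = −(0.0256/A) ∫ dt, giving 2√h = 2√h₀ − (0.0256/A) t.
√h = √4.96 − 0.0256·740/(2·5.60) = 2.2271 − 1.6914 = 0.53568.
h = 0.53568² = 0.28695 m.

0.287 m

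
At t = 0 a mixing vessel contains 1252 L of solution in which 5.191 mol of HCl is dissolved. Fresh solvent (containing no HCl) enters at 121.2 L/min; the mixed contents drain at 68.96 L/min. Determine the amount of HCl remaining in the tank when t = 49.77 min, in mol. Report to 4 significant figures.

Let m(t) be the amount of HCl. Volume: V(t) = V₀ + (Q_in − Q_out) t = 1252 + 52.2400 t; V(49.77) = 3851.98 L.
Species balance (pure solvent in): dm/dt = −Q_out · m/V(t).
Separate: dm/m = −Q_out dt/V(t) ⇒ ln(m/m₀) = −(Q_out/(Q_in−Q_out)) ln(V/V₀).
m = m₀ (V₀/V)^(Q_out/(Q_in−Q_out)) = 5.191 × (1252/3851.98)^(1.32006) = 1.17748 mol.

1.177 mol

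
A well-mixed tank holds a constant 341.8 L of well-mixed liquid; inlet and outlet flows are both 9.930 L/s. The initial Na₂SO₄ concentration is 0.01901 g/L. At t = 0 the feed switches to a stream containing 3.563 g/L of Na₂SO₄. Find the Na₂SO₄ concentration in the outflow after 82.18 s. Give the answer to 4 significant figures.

Species balance on the tank: V dC/dt = Q(C_in − C).
Time constant τ = V/Q = 341.8/9.930 = 34.4209 s.
Solution: C(t) = C_in + (C₀ − C_in) e^(−t/τ).
C(82.18) = 3.563 + (0.01901 − 3.563)·e^(−82.18/34.4209) = 3.563 + (-3.54399)·0.0918591 = 3.23745 g/L.

3.237 g/L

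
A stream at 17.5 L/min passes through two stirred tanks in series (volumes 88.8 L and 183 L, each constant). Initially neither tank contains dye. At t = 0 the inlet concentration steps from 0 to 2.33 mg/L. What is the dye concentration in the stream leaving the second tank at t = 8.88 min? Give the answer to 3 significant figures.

0.775 mg/L

Time constants: τᵢ = Vᵢ/Q for each well-mixed tank.
τ₁ = 88.8/17.5 = 5.0743 min; τ₂ = 183/17.5 = 10.457 min.
Tank 1: C₁ = C_in(1 − e^(−t/τ₁)). Tank 2 (τ₁ ≠ τ₂): C₂ = C_in[1 − (τ₁ e^(−t/τ₁) − τ₂ e^(−t/τ₂))/(τ₁ − τ₂)].
At t = 8.88: e^(−t/τ₁) = 0.17377, e^(−t/τ₂) = 0.42777.
C₂ = 2.33·[1 − (5.0743·0.17377 − 10.457·0.42777)/(-5.3829)] = 2.33·0.33280 = 0.77543 mg/L.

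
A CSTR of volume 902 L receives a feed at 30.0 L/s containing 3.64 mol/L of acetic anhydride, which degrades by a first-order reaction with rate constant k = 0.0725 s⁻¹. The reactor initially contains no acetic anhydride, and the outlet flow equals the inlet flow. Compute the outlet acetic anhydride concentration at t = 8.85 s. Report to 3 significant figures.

0.696 mol/L

V dC/dt = Q(C_in − C) − k V C.
dC/dt = (Q/V) C_in − (Q/V + k) C; effective rate a = Q/V + k = 0.033259 + 0.0725 = 0.10576 s⁻¹.
C_ss = Q C_in/(Q + kV) = 1.1447 mol/L; C(t) = C_ss + (C₀ − C_ss) e^(−a t).
C(8.85) = 1.1447 + (-1.1447)·e^(−0.10576·8.85) = 1.1447 + (-1.1447)·0.39220 = 0.69575 mol/L.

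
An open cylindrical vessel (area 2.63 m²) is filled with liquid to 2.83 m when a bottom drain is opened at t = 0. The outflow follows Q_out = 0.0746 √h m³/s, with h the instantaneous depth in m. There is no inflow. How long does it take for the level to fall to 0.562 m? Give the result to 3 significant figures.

65.8 s

Unsteady balance on liquid volume: A dh/dt = −0.0746 √h.
This is separable: 2 d(√h)/dt = −0.0746/A, so √h = √h₀ − (0.0746/(2A)) t.
t = 2A(√h₀ − √h)/0.0746 = 2·2.63·(√2.83 − √0.562)/0.0746
  = 5.2600 × (1.6823 − 0.74967) / 0.0746 = 65.757 s.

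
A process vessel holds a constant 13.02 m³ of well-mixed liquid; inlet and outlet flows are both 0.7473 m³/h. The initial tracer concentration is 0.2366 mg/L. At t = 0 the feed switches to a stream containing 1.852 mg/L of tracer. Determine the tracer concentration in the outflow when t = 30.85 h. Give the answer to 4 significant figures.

1.577 mg/L

Transient balance on the dissolved component: V dC/dt = Q(C_in − C).
Time constant τ = V/Q = 13.02/0.7473 = 17.4227 h.
Integrating: C(t) = C_in + (C₀ − C_in) e^(−t/τ).
C(30.85) = 1.852 + (0.2366 − 1.852)·e^(−30.85/17.4227) = 1.852 + (-1.61540)·0.170218 = 1.57703 mg/L.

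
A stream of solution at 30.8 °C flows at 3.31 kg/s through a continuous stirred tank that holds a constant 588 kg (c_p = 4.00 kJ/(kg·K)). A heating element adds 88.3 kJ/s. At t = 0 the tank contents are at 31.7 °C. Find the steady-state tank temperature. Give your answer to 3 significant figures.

Unsteady energy balance on the tank contents: M c_p dT/dt = ṁ c_p (T_in − T) + 88.3.
At steady state dT/dt = 0 ⇒ T_ss = T_in + Q̇/(ṁ c_p) = 30.8 + 88.3/(3.31·4.00) = 37.469 °C.

37.5 °C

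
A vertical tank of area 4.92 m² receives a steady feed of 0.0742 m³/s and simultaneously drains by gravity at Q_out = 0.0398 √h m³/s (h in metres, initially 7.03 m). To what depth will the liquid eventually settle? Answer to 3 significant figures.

A dh/dt = Q_in − 0.0398 √h. Steady state requires inflow = outflow:
Q_in = 0.0398 √h_ss ⇒ √h_ss = 0.0742/0.0398 = 1.8643.
h_ss = 1.8643² = 3.4757 m. (Since h₀ = 7.03 m > h_ss, the level will fall toward this value.)

3.48 m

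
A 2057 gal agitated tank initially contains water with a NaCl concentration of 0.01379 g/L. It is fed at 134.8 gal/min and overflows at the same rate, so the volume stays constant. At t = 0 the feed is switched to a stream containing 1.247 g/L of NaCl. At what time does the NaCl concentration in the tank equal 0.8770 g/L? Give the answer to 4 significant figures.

Species balance on the tank: V dC/dt = Q(C_in − C), so τ = V/Q = 15.2596 min.
C(t) = C_in + (C₀ − C_in) e^(−t/τ). Set C = 0.8770 and solve for t:
e^(−t/τ) = (C − C_in)/(C₀ − C_in) = (0.8770 − 1.247)/(0.01379 − 1.247) = 0.300030
t = −τ ln(…) = 15.2596 × 1.20387 = 18.3707 min.

18.37 min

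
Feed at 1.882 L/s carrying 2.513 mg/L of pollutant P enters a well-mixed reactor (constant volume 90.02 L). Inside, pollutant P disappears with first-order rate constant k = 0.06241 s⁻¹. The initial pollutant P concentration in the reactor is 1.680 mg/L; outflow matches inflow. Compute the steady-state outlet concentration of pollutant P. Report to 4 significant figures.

Accumulation = in − out − consumed: V dC/dt = Q C_in − Q C − k V C.
At steady state: 0 = Q C_in − (Q + kV) C_ss, so C_ss = Q C_in/(Q + kV).
C_ss = 1.882·2.513/(1.882 + 0.06241·90.02) = 4.72947/7.50015 = 0.630583 mg/L.

0.6306 mg/L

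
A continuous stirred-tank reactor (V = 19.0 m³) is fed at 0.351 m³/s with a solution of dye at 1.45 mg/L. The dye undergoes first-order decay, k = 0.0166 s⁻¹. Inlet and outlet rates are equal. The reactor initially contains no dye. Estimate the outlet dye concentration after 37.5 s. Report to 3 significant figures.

0.559 mg/L

Species balance: V dC/dt = Q C_in − Q C − k V C.
This is linear with rate a = Q/V + k = 0.035074 s⁻¹.
C_ss = Q C_in/(Q + kV) = 0.76373 mg/L; C(t) = C_ss + (C₀ − C_ss) e^(−a t).
C(37.5) = 0.76373 + (-0.76373)·e^(−0.035074·37.5) = 0.76373 + (-0.76373)·0.26840 = 0.55874 mg/L.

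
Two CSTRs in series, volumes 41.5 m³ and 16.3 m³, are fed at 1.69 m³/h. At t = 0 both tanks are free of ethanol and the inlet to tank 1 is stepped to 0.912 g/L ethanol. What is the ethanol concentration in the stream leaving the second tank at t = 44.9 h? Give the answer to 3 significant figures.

Each tank obeys Vᵢ dCᵢ/dt = Q(Cᵢ₋₁ − Cᵢ), so τᵢ = Vᵢ/Q.
τ₁ = 41.5/1.69 = 24.556 h; τ₂ = 16.3/1.69 = 9.6450 h.
Solving the cascade with C₁(0)=C₂(0)=0 gives C₂(t) = C_in[1 − (τ₁ e^(−t/τ₁) − τ₂ e^(−t/τ₂))/(τ₁ − τ₂)].
At t = 44.9: e^(−t/τ₁) = 0.16066, e^(−t/τ₂) = 0.0095113.
C₂ = 0.912·[1 − (24.556·0.16066 − 9.6450·0.0095113)/(14.911)] = 0.912·0.74157 = 0.67631 g/L.

0.676 g/L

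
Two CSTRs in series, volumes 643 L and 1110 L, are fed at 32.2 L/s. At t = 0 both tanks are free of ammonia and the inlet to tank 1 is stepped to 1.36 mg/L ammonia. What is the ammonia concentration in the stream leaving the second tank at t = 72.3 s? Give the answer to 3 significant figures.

Time constants: τᵢ = Vᵢ/Q for each well-mixed tank.
τ₁ = 643/32.2 = 19.969 s; τ₂ = 1110/32.2 = 34.472 s.
Tank 1: C₁ = C_in(1 − e^(−t/τ₁)). Tank 2 (τ₁ ≠ τ₂): C₂ = C_in[1 − (τ₁ e^(−t/τ₁) − τ₂ e^(−t/τ₂))/(τ₁ − τ₂)].
At t = 72.3: e^(−t/τ₁) = 0.026766, e^(−t/τ₂) = 0.12278.
C₂ = 1.36·[1 − (19.969·0.026766 − 34.472·0.12278)/(-14.503)] = 1.36·0.74502 = 1.0132 mg/L.

1.01 mg/L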